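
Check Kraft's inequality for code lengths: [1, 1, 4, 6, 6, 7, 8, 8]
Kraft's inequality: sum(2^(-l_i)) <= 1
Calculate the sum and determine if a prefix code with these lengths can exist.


Sum = 2^(-1) + 2^(-1) + 2^(-4) + 2^(-6) + 2^(-6) + 2^(-7) + 2^(-8) + 2^(-8)
    = 0.5 + 0.5 + 0.0625 + 0.015625 + 0.015625 + 0.0078125 + 0.00390625 + 0.00390625
    = 284/256 = 1.109375
Since 1.109375 > 1, Kraft's inequality is NOT satisfied.
A prefix code with these lengths CANNOT exist.

Kraft sum = 1.109375. Not satisfied.


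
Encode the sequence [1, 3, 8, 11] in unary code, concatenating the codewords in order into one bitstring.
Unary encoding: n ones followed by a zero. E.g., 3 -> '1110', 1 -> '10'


Encode each number as n ones followed by a terminating 0:
  1 -> 10 (2 bits)
  3 -> 1110 (4 bits)
  8 -> 111111110 (9 bits)
  11 -> 111111111110 (12 bits)
Total length = 2 + 4 + 9 + 12 = 27 bits.

Unary([1, 3, 8, 11]) = 101110111111110111111111110 (27 bits)


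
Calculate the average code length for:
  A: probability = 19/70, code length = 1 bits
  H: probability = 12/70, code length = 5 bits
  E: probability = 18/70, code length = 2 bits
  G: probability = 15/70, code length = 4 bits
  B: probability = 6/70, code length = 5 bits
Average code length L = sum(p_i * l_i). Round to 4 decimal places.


Weighted contributions p_i * l_i:
  A: (19/70) * 1 = 19/70
  H: (12/70) * 5 = 60/70
  E: (18/70) * 2 = 36/70
  G: (15/70) * 4 = 60/70
  B: (6/70) * 5 = 30/70
Sum = (19 + 60 + 36 + 60 + 30)/70 = 205/70

L = 205/70 = 2.9286 bits/symbol


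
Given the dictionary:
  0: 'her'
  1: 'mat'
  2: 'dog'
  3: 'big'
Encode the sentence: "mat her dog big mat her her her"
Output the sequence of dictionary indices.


Look up each word in the dictionary:
  'mat' -> 1
  'her' -> 0
  'dog' -> 2
  'big' -> 3
  'mat' -> 1
  'her' -> 0
  'her' -> 0
  'her' -> 0

Encoded: [1, 0, 2, 3, 1, 0, 0, 0]


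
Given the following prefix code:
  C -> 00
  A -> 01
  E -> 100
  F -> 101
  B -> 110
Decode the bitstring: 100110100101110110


Decoding step by step:
Bits 100 -> E
Bits 110 -> B
Bits 100 -> E
Bits 101 -> F
Bits 110 -> B
Bits 110 -> B


Decoded message: EBEFBB


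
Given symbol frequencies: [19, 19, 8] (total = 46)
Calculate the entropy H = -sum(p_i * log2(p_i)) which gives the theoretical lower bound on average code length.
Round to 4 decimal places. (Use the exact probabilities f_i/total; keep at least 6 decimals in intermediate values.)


Per-symbol terms -p_i * log2(p_i) with p_i = f_i/46:
  p = 19/46 = 0.413043: log2(p) = -1.275634, -p*log2(p) = 0.526892
  p = 19/46 = 0.413043: log2(p) = -1.275634, -p*log2(p) = 0.526892
  p = 8/46 = 0.173913: log2(p) = -2.523562, -p*log2(p) = 0.438880
H = 0.526892 + 0.526892 + 0.438880 = 1.492664

H = 1.4927 bits/symbol


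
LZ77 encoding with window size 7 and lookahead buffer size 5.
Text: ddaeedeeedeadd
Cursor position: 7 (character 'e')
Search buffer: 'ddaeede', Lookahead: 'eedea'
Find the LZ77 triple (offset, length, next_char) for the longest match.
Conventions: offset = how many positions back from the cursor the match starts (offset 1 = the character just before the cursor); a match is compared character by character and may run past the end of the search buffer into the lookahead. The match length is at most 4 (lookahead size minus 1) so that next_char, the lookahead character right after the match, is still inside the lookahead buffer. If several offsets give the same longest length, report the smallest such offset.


Try each offset into the search buffer:
  offset=1 (pos 6, char 'e'): match length 2
  offset=2 (pos 5, char 'd'): match length 0
  offset=3 (pos 4, char 'e'): match length 1
  offset=4 (pos 3, char 'e'): match length 4
  offset=5 (pos 2, char 'a'): match length 0
  offset=6 (pos 1, char 'd'): match length 0
  offset=7 (pos 0, char 'd'): match length 0
Longest match has length 4 at offset 4.
next_char = character at position 7 + 4 = 11 -> 'a'

Best match: offset=4, length=4 (matching 'eede' starting at position 3)
LZ77 triple: (4, 4, 'a')


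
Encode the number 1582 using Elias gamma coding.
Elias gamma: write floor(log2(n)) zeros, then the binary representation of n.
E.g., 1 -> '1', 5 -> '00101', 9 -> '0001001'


num_bits = floor(log2(1582)) + 1 = 11
leading_zeros = num_bits - 1 = 10
binary(1582) = 11000101110

Elias gamma(1582) = '0000000000' + '11000101110' = 000000000011000101110 (21 bits)


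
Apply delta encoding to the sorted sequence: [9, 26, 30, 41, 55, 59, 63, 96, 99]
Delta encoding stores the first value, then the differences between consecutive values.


First value: 9
Deltas:
  26 - 9 = 17
  30 - 26 = 4
  41 - 30 = 11
  55 - 41 = 14
  59 - 55 = 4
  63 - 59 = 4
  96 - 63 = 33
  99 - 96 = 3


Delta encoded: [9, 17, 4, 11, 14, 4, 4, 33, 3]


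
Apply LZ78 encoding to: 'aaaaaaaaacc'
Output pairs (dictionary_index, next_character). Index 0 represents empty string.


LZ78 encoding steps:
Dictionary: {0: ''}
Step 1: w='' (idx 0), next='a' -> output (0, 'a'), add 'a' as idx 1
Step 2: w='a' (idx 1), next='a' -> output (1, 'a'), add 'aa' as idx 2
Step 3: w='aa' (idx 2), next='a' -> output (2, 'a'), add 'aaa' as idx 3
Step 4: w='aaa' (idx 3), next='c' -> output (3, 'c'), add 'aaac' as idx 4
Step 5: w='' (idx 0), next='c' -> output (0, 'c'), add 'c' as idx 5


Encoded: [(0, 'a'), (1, 'a'), (2, 'a'), (3, 'c'), (0, 'c')]


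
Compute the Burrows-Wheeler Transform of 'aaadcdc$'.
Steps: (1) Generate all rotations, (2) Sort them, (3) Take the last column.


Rotations (sorted):
  0: $aaadcdc -> last char: c
  1: aaadcdc$ -> last char: $
  2: aadcdc$a -> last char: a
  3: adcdc$aa -> last char: a
  4: c$aaadcd -> last char: d
  5: cdc$aaad -> last char: d
  6: dc$aaadc -> last char: c
  7: dcdc$aaa -> last char: a


BWT = c$aaddca


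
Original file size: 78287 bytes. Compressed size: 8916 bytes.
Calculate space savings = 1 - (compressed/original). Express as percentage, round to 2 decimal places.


ratio = compressed/original = 8916/78287 = 0.113889
savings = 1 - ratio = 1 - 0.113889 = 0.886111
as a percentage: 0.886111 * 100 = 88.61%

Space savings = 1 - 8916/78287 = 88.61%


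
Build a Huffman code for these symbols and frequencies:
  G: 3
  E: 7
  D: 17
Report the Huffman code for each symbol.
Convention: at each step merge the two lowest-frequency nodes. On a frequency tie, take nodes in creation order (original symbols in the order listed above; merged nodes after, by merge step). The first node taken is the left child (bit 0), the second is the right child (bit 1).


Huffman tree construction:
Step 1: Merge G(3) + E(7) = 10
Step 2: Merge (G+E)(10) + D(17) = 27
Read each symbol's code off the tree from the root (left child = 0, right child = 1).

Codes:
  G: 00 (length 2)
  E: 01 (length 2)
  D: 1 (length 1)
Average code length: 37/27 = 1.3704 bits/symbol


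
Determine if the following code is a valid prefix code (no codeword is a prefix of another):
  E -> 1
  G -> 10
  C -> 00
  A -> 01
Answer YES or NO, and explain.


Checking each pair (does one codeword prefix another?):
  E='1' vs G='10': prefix -- VIOLATION

NO -- this is NOT a valid prefix code. E (1) is a prefix of G (10).


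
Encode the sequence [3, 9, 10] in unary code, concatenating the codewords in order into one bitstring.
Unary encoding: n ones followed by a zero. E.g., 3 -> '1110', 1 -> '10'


Encode each number as n ones followed by a terminating 0:
  3 -> 1110 (4 bits)
  9 -> 1111111110 (10 bits)
  10 -> 11111111110 (11 bits)
Total length = 4 + 10 + 11 = 25 bits.

Unary([3, 9, 10]) = 1110111111111011111111110 (25 bits)


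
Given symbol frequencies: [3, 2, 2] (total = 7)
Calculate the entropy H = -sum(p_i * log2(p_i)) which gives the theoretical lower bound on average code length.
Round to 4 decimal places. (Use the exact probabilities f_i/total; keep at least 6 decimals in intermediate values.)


Per-symbol terms -p_i * log2(p_i) with p_i = f_i/7:
  p = 3/7 = 0.428571: log2(p) = -1.222392, -p*log2(p) = 0.523882
  p = 2/7 = 0.285714: log2(p) = -1.807355, -p*log2(p) = 0.516387
  p = 2/7 = 0.285714: log2(p) = -1.807355, -p*log2(p) = 0.516387
H = 0.523882 + 0.516387 + 0.516387 = 1.556656

H = 1.5567 bits/symbol


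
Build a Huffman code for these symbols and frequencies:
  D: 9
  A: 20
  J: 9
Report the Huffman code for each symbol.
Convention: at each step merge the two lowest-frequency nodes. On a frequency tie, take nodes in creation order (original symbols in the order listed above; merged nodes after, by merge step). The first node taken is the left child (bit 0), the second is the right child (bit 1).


Huffman tree construction:
Step 1: Merge D(9) + J(9) = 18
Step 2: Merge (D+J)(18) + A(20) = 38
Read each symbol's code off the tree from the root (left child = 0, right child = 1).

Codes:
  D: 00 (length 2)
  A: 1 (length 1)
  J: 01 (length 2)
Average code length: 56/38 = 1.4737 bits/symbol


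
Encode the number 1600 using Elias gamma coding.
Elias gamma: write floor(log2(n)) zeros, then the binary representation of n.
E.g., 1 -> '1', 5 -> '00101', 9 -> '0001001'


num_bits = floor(log2(1600)) + 1 = 11
leading_zeros = num_bits - 1 = 10
binary(1600) = 11001000000

Elias gamma(1600) = '0000000000' + '11001000000' = 000000000011001000000 (21 bits)


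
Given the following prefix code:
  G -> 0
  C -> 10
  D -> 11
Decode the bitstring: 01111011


Decoding step by step:
Bits 0 -> G
Bits 11 -> D
Bits 11 -> D
Bits 0 -> G
Bits 11 -> D


Decoded message: GDDGD


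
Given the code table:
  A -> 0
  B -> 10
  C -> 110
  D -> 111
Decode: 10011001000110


Decoding:
10 -> B
0 -> A
110 -> C
0 -> A
10 -> B
0 -> A
0 -> A
110 -> C


Result: BACABAAC


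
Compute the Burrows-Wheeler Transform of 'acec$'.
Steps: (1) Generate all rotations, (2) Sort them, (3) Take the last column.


Rotations (sorted):
  0: $acec -> last char: c
  1: acec$ -> last char: $
  2: c$ace -> last char: e
  3: cec$a -> last char: a
  4: ec$ac -> last char: c


BWT = c$eac


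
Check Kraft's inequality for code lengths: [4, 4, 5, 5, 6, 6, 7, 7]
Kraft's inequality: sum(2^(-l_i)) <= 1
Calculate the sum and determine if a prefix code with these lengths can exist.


Sum = 2^(-4) + 2^(-4) + 2^(-5) + 2^(-5) + 2^(-6) + 2^(-6) + 2^(-7) + 2^(-7)
    = 0.0625 + 0.0625 + 0.03125 + 0.03125 + 0.015625 + 0.015625 + 0.0078125 + 0.0078125
    = 30/128 = 0.234375
Since 0.234375 <= 1, Kraft's inequality IS satisfied.
A prefix code with these lengths CAN exist.

Kraft sum = 0.234375. Satisfied.


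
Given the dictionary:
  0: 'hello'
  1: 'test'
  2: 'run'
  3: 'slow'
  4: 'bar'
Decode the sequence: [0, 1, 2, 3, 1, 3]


Look up each index in the dictionary:
  0 -> 'hello'
  1 -> 'test'
  2 -> 'run'
  3 -> 'slow'
  1 -> 'test'
  3 -> 'slow'

Decoded: "hello test run slow test slow"


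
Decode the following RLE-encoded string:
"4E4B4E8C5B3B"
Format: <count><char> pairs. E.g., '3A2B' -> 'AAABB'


Expanding each <count><char> pair:
  4E -> 'EEEE'
  4B -> 'BBBB'
  4E -> 'EEEE'
  8C -> 'CCCCCCCC'
  5B -> 'BBBBB'
  3B -> 'BBB'

Decoded = EEEEBBBBEEEECCCCCCCCBBBBBBBB


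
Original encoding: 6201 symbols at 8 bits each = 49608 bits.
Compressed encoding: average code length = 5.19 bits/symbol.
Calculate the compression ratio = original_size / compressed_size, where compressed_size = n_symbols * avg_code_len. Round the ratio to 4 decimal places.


original_size = n_symbols * orig_bits = 6201 * 8 = 49608 bits
compressed_size = n_symbols * avg_code_len = 6201 * 5.19 = 32183.19 bits
ratio = original_size / compressed_size = 49608 / 32183.19 = 1.5414

Compression ratio = 1.5414


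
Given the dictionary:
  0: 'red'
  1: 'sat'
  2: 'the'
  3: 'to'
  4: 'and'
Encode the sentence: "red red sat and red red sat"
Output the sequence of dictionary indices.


Look up each word in the dictionary:
  'red' -> 0
  'red' -> 0
  'sat' -> 1
  'and' -> 4
  'red' -> 0
  'red' -> 0
  'sat' -> 1

Encoded: [0, 0, 1, 4, 0, 0, 1]


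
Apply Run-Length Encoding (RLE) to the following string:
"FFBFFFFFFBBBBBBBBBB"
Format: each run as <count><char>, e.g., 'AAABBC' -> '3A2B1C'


Scanning runs left to right:
  i=0: run of 'F' x 2 -> '2F'
  i=2: run of 'B' x 1 -> '1B'
  i=3: run of 'F' x 6 -> '6F'
  i=9: run of 'B' x 10 -> '10B'

RLE = 2F1B6F10B


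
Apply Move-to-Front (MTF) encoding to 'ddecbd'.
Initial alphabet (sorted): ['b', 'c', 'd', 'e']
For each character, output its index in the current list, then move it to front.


MTF encoding:
'd': index 2 in ['b', 'c', 'd', 'e'] -> ['d', 'b', 'c', 'e']
'd': index 0 in ['d', 'b', 'c', 'e'] -> ['d', 'b', 'c', 'e']
'e': index 3 in ['d', 'b', 'c', 'e'] -> ['e', 'd', 'b', 'c']
'c': index 3 in ['e', 'd', 'b', 'c'] -> ['c', 'e', 'd', 'b']
'b': index 3 in ['c', 'e', 'd', 'b'] -> ['b', 'c', 'e', 'd']
'd': index 3 in ['b', 'c', 'e', 'd'] -> ['d', 'b', 'c', 'e']


Output: [2, 0, 3, 3, 3, 3]


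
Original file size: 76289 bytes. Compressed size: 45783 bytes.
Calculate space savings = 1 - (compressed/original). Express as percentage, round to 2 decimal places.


ratio = compressed/original = 45783/76289 = 0.600126
savings = 1 - ratio = 1 - 0.600126 = 0.399874
as a percentage: 0.399874 * 100 = 39.99%

Space savings = 1 - 45783/76289 = 39.99%


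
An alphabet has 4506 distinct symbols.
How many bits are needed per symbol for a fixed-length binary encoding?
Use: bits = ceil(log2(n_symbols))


log2(4506) = 12.1376
Bracket: 2^12 = 4096 < 4506 <= 2^13 = 8192
So ceil(log2(4506)) = 13

bits = ceil(log2(4506)) = ceil(12.1376) = 13 bits


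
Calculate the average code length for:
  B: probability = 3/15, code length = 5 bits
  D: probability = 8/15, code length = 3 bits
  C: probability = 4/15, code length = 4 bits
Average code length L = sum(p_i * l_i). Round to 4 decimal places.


Weighted contributions p_i * l_i:
  B: (3/15) * 5 = 15/15
  D: (8/15) * 3 = 24/15
  C: (4/15) * 4 = 16/15
Sum = (15 + 24 + 16)/15 = 55/15

L = 55/15 = 3.6667 bits/symbol


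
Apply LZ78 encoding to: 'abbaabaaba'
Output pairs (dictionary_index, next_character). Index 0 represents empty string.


LZ78 encoding steps:
Dictionary: {0: ''}
Step 1: w='' (idx 0), next='a' -> output (0, 'a'), add 'a' as idx 1
Step 2: w='' (idx 0), next='b' -> output (0, 'b'), add 'b' as idx 2
Step 3: w='b' (idx 2), next='a' -> output (2, 'a'), add 'ba' as idx 3
Step 4: w='a' (idx 1), next='b' -> output (1, 'b'), add 'ab' as idx 4
Step 5: w='a' (idx 1), next='a' -> output (1, 'a'), add 'aa' as idx 5
Step 6: w='ba' (idx 3), end of input -> output (3, '')


Encoded: [(0, 'a'), (0, 'b'), (2, 'a'), (1, 'b'), (1, 'a'), (3, '')]


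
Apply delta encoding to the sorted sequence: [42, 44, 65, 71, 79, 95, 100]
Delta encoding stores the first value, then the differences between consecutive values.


First value: 42
Deltas:
  44 - 42 = 2
  65 - 44 = 21
  71 - 65 = 6
  79 - 71 = 8
  95 - 79 = 16
  100 - 95 = 5


Delta encoded: [42, 2, 21, 6, 8, 16, 5]


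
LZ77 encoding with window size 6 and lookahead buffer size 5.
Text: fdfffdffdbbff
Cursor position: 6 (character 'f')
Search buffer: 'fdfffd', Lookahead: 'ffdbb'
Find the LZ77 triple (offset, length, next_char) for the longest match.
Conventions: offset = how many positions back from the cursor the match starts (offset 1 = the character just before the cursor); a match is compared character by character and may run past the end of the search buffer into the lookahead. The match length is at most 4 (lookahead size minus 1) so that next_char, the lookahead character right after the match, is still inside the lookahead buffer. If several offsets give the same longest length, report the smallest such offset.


Try each offset into the search buffer:
  offset=1 (pos 5, char 'd'): match length 0
  offset=2 (pos 4, char 'f'): match length 1
  offset=3 (pos 3, char 'f'): match length 3
  offset=4 (pos 2, char 'f'): match length 2
  offset=5 (pos 1, char 'd'): match length 0
  offset=6 (pos 0, char 'f'): match length 1
Longest match has length 3 at offset 3.
next_char = character at position 6 + 3 = 9 -> 'b'

Best match: offset=3, length=3 (matching 'ffd' starting at position 3)
LZ77 triple: (3, 3, 'b')


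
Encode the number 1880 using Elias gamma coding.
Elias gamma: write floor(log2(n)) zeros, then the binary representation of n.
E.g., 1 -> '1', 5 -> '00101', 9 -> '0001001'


num_bits = floor(log2(1880)) + 1 = 11
leading_zeros = num_bits - 1 = 10
binary(1880) = 11101011000

Elias gamma(1880) = '0000000000' + '11101011000' = 000000000011101011000 (21 bits)


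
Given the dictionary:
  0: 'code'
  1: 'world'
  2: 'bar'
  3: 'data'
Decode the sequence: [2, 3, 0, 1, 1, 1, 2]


Look up each index in the dictionary:
  2 -> 'bar'
  3 -> 'data'
  0 -> 'code'
  1 -> 'world'
  1 -> 'world'
  1 -> 'world'
  2 -> 'bar'

Decoded: "bar data code world world world bar"


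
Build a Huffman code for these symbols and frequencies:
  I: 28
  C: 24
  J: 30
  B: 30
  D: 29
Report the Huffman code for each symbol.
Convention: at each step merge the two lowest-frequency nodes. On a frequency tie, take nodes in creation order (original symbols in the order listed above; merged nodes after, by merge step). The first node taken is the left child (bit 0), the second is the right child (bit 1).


Huffman tree construction:
Step 1: Merge C(24) + I(28) = 52
Step 2: Merge D(29) + J(30) = 59
Step 3: Merge B(30) + (C+I)(52) = 82
Step 4: Merge (D+J)(59) + (B+(C+I))(82) = 141
Read each symbol's code off the tree from the root (left child = 0, right child = 1).

Codes:
  I: 111 (length 3)
  C: 110 (length 3)
  J: 01 (length 2)
  B: 10 (length 2)
  D: 00 (length 2)
Average code length: 334/141 = 2.3688 bits/symbol


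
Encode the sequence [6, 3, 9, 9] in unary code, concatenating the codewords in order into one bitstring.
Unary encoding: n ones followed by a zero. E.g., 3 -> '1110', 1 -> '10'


Encode each number as n ones followed by a terminating 0:
  6 -> 1111110 (7 bits)
  3 -> 1110 (4 bits)
  9 -> 1111111110 (10 bits)
  9 -> 1111111110 (10 bits)
Total length = 7 + 4 + 10 + 10 = 31 bits.

Unary([6, 3, 9, 9]) = 1111110111011111111101111111110 (31 bits)


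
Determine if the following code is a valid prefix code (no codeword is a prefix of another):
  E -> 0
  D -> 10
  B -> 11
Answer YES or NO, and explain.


Checking each pair (does one codeword prefix another?):
  E='0' vs D='10': no prefix
  E='0' vs B='11': no prefix
  D='10' vs E='0': no prefix
  D='10' vs B='11': no prefix
  B='11' vs E='0': no prefix
  B='11' vs D='10': no prefix
No violation found over all pairs.

YES -- this is a valid prefix code. No codeword is a prefix of any other codeword.


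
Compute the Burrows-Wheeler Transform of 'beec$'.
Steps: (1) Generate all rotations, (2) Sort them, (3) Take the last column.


Rotations (sorted):
  0: $beec -> last char: c
  1: beec$ -> last char: $
  2: c$bee -> last char: e
  3: ec$be -> last char: e
  4: eec$b -> last char: b


BWT = c$eeb


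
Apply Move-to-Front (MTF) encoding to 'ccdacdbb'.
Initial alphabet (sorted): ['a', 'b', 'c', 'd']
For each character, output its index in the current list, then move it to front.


MTF encoding:
'c': index 2 in ['a', 'b', 'c', 'd'] -> ['c', 'a', 'b', 'd']
'c': index 0 in ['c', 'a', 'b', 'd'] -> ['c', 'a', 'b', 'd']
'd': index 3 in ['c', 'a', 'b', 'd'] -> ['d', 'c', 'a', 'b']
'a': index 2 in ['d', 'c', 'a', 'b'] -> ['a', 'd', 'c', 'b']
'c': index 2 in ['a', 'd', 'c', 'b'] -> ['c', 'a', 'd', 'b']
'd': index 2 in ['c', 'a', 'd', 'b'] -> ['d', 'c', 'a', 'b']
'b': index 3 in ['d', 'c', 'a', 'b'] -> ['b', 'd', 'c', 'a']
'b': index 0 in ['b', 'd', 'c', 'a'] -> ['b', 'd', 'c', 'a']


Output: [2, 0, 3, 2, 2, 2, 3, 0]


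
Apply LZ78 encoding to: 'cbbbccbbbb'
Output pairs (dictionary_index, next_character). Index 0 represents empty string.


LZ78 encoding steps:
Dictionary: {0: ''}
Step 1: w='' (idx 0), next='c' -> output (0, 'c'), add 'c' as idx 1
Step 2: w='' (idx 0), next='b' -> output (0, 'b'), add 'b' as idx 2
Step 3: w='b' (idx 2), next='b' -> output (2, 'b'), add 'bb' as idx 3
Step 4: w='c' (idx 1), next='c' -> output (1, 'c'), add 'cc' as idx 4
Step 5: w='bb' (idx 3), next='b' -> output (3, 'b'), add 'bbb' as idx 5
Step 6: w='b' (idx 2), end of input -> output (2, '')


Encoded: [(0, 'c'), (0, 'b'), (2, 'b'), (1, 'c'), (3, 'b'), (2, '')]


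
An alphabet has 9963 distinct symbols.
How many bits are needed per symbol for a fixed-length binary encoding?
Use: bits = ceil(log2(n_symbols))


log2(9963) = 13.2824
Bracket: 2^13 = 8192 < 9963 <= 2^14 = 16384
So ceil(log2(9963)) = 14

bits = ceil(log2(9963)) = ceil(13.2824) = 14 bits


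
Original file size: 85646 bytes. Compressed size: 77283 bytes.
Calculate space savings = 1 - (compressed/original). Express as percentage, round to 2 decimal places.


ratio = compressed/original = 77283/85646 = 0.902354
savings = 1 - ratio = 1 - 0.902354 = 0.097646
as a percentage: 0.097646 * 100 = 9.76%

Space savings = 1 - 77283/85646 = 9.76%


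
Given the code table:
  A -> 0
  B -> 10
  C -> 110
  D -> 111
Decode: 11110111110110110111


Decoding:
111 -> D
10 -> B
111 -> D
110 -> C
110 -> C
110 -> C
111 -> D


Result: DBDCCCD


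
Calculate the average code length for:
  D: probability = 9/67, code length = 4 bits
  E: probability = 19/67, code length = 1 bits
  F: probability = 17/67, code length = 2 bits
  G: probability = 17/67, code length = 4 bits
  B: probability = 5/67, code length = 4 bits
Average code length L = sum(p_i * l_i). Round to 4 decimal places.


Weighted contributions p_i * l_i:
  D: (9/67) * 4 = 36/67
  E: (19/67) * 1 = 19/67
  F: (17/67) * 2 = 34/67
  G: (17/67) * 4 = 68/67
  B: (5/67) * 4 = 20/67
Sum = (36 + 19 + 34 + 68 + 20)/67 = 177/67

L = 177/67 = 2.6418 bits/symbol


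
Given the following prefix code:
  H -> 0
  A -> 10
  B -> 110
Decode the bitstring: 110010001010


Decoding step by step:
Bits 110 -> B
Bits 0 -> H
Bits 10 -> A
Bits 0 -> H
Bits 0 -> H
Bits 10 -> A
Bits 10 -> A


Decoded message: BHAHHAA


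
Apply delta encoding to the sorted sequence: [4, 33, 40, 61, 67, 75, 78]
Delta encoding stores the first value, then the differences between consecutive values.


First value: 4
Deltas:
  33 - 4 = 29
  40 - 33 = 7
  61 - 40 = 21
  67 - 61 = 6
  75 - 67 = 8
  78 - 75 = 3


Delta encoded: [4, 29, 7, 21, 6, 8, 3]


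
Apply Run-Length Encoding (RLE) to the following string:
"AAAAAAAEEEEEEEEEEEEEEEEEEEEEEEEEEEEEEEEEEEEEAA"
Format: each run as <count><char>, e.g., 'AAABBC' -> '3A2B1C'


Scanning runs left to right:
  i=0: run of 'A' x 7 -> '7A'
  i=7: run of 'E' x 37 -> '37E'
  i=44: run of 'A' x 2 -> '2A'

RLE = 7A37E2A


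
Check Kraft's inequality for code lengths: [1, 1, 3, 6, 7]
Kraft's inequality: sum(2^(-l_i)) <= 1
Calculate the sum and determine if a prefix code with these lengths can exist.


Sum = 2^(-1) + 2^(-1) + 2^(-3) + 2^(-6) + 2^(-7)
    = 0.5 + 0.5 + 0.125 + 0.015625 + 0.0078125
    = 147/128 = 1.1484375
Since 1.1484375 > 1, Kraft's inequality is NOT satisfied.
A prefix code with these lengths CANNOT exist.

Kraft sum = 1.1484375. Not satisfied.


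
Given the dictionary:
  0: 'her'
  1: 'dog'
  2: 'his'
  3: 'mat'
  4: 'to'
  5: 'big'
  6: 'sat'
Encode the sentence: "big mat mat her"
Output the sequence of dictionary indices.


Look up each word in the dictionary:
  'big' -> 5
  'mat' -> 3
  'mat' -> 3
  'her' -> 0

Encoded: [5, 3, 3, 0]


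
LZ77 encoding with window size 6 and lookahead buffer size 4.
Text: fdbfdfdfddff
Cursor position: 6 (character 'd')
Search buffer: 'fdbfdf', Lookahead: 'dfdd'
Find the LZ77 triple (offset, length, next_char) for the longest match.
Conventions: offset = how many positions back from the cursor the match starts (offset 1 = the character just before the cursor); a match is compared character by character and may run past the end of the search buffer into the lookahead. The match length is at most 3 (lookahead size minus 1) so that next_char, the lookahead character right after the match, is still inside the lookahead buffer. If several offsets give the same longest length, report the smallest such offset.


Try each offset into the search buffer:
  offset=1 (pos 5, char 'f'): match length 0
  offset=2 (pos 4, char 'd'): match length 3
  offset=3 (pos 3, char 'f'): match length 0
  offset=4 (pos 2, char 'b'): match length 0
  offset=5 (pos 1, char 'd'): match length 1
  offset=6 (pos 0, char 'f'): match length 0
Longest match has length 3 at offset 2.
next_char = character at position 6 + 3 = 9 -> 'd'

Best match: offset=2, length=3 (matching 'dfd' starting at position 4)
LZ77 triple: (2, 3, 'd')


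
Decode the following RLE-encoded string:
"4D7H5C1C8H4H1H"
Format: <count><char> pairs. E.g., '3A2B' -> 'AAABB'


Expanding each <count><char> pair:
  4D -> 'DDDD'
  7H -> 'HHHHHHH'
  5C -> 'CCCCC'
  1C -> 'C'
  8H -> 'HHHHHHHH'
  4H -> 'HHHH'
  1H -> 'H'

Decoded = DDDDHHHHHHHCCCCCCHHHHHHHHHHHHH


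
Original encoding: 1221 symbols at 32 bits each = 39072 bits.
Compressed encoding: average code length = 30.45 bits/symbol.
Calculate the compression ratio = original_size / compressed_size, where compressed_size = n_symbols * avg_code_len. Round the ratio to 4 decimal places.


original_size = n_symbols * orig_bits = 1221 * 32 = 39072 bits
compressed_size = n_symbols * avg_code_len = 1221 * 30.45 = 37179.45 bits
ratio = original_size / compressed_size = 39072 / 37179.45 = 1.0509

Compression ratio = 1.0509


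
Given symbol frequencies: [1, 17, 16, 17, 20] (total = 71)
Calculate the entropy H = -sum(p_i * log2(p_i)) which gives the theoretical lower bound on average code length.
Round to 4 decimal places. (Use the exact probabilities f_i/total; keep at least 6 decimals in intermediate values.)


Per-symbol terms -p_i * log2(p_i) with p_i = f_i/71:
  p = 1/71 = 0.014085: log2(p) = -6.149747, -p*log2(p) = 0.086616
  p = 17/71 = 0.239437: log2(p) = -2.062284, -p*log2(p) = 0.493786
  p = 16/71 = 0.225352: log2(p) = -2.149747, -p*log2(p) = 0.484450
  p = 17/71 = 0.239437: log2(p) = -2.062284, -p*log2(p) = 0.493786
  p = 20/71 = 0.281690: log2(p) = -1.827819, -p*log2(p) = 0.514879
H = 0.086616 + 0.493786 + 0.484450 + 0.493786 + 0.514879 = 2.073517

H = 2.0735 bits/symbol


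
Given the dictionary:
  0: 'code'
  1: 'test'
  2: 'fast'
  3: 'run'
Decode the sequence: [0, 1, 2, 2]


Look up each index in the dictionary:
  0 -> 'code'
  1 -> 'test'
  2 -> 'fast'
  2 -> 'fast'

Decoded: "code test fast fast"


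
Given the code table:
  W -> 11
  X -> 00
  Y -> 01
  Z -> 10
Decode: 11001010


Decoding:
11 -> W
00 -> X
10 -> Z
10 -> Z


Result: WXZZ


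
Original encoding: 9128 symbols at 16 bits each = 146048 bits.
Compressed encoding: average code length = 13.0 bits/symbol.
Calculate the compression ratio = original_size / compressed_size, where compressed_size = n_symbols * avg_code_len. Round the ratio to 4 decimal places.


original_size = n_symbols * orig_bits = 9128 * 16 = 146048 bits
compressed_size = n_symbols * avg_code_len = 9128 * 13.0 = 118664.0 bits
ratio = original_size / compressed_size = 146048 / 118664.0 = 1.2308

Compression ratio = 1.2308


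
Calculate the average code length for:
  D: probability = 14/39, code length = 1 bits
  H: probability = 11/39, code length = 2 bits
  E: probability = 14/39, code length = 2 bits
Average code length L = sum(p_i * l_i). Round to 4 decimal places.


Weighted contributions p_i * l_i:
  D: (14/39) * 1 = 14/39
  H: (11/39) * 2 = 22/39
  E: (14/39) * 2 = 28/39
Sum = (14 + 22 + 28)/39 = 64/39

L = 64/39 = 1.6410 bits/symbol


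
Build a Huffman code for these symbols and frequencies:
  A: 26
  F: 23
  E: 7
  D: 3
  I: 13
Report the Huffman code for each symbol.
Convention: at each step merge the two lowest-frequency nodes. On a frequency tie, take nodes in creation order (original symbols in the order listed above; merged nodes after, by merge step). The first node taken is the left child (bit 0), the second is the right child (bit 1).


Huffman tree construction:
Step 1: Merge D(3) + E(7) = 10
Step 2: Merge (D+E)(10) + I(13) = 23
Step 3: Merge F(23) + ((D+E)+I)(23) = 46
Step 4: Merge A(26) + (F+((D+E)+I))(46) = 72
Read each symbol's code off the tree from the root (left child = 0, right child = 1).

Codes:
  A: 0 (length 1)
  F: 10 (length 2)
  E: 1101 (length 4)
  D: 1100 (length 4)
  I: 111 (length 3)
Average code length: 151/72 = 2.0972 bits/symbol


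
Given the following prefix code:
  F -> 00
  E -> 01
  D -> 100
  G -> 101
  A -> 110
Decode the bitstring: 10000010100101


Decoding step by step:
Bits 100 -> D
Bits 00 -> F
Bits 01 -> E
Bits 01 -> E
Bits 00 -> F
Bits 101 -> G


Decoded message: DFEEFG


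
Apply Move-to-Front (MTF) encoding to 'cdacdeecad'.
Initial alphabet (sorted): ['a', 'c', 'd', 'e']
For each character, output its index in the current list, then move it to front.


MTF encoding:
'c': index 1 in ['a', 'c', 'd', 'e'] -> ['c', 'a', 'd', 'e']
'd': index 2 in ['c', 'a', 'd', 'e'] -> ['d', 'c', 'a', 'e']
'a': index 2 in ['d', 'c', 'a', 'e'] -> ['a', 'd', 'c', 'e']
'c': index 2 in ['a', 'd', 'c', 'e'] -> ['c', 'a', 'd', 'e']
'd': index 2 in ['c', 'a', 'd', 'e'] -> ['d', 'c', 'a', 'e']
'e': index 3 in ['d', 'c', 'a', 'e'] -> ['e', 'd', 'c', 'a']
'e': index 0 in ['e', 'd', 'c', 'a'] -> ['e', 'd', 'c', 'a']
'c': index 2 in ['e', 'd', 'c', 'a'] -> ['c', 'e', 'd', 'a']
'a': index 3 in ['c', 'e', 'd', 'a'] -> ['a', 'c', 'e', 'd']
'd': index 3 in ['a', 'c', 'e', 'd'] -> ['d', 'a', 'c', 'e']


Output: [1, 2, 2, 2, 2, 3, 0, 2, 3, 3]


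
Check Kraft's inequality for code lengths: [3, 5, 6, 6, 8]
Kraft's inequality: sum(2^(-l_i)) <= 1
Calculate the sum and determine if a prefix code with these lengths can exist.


Sum = 2^(-3) + 2^(-5) + 2^(-6) + 2^(-6) + 2^(-8)
    = 0.125 + 0.03125 + 0.015625 + 0.015625 + 0.00390625
    = 49/256 = 0.19140625
Since 0.19140625 <= 1, Kraft's inequality IS satisfied.
A prefix code with these lengths CAN exist.

Kraft sum = 0.19140625. Satisfied.


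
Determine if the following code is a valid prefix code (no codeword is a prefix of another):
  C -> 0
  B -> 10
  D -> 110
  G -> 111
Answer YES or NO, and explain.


Checking each pair (does one codeword prefix another?):
  C='0' vs B='10': no prefix
  C='0' vs D='110': no prefix
  C='0' vs G='111': no prefix
  B='10' vs C='0': no prefix
  B='10' vs D='110': no prefix
  B='10' vs G='111': no prefix
  D='110' vs C='0': no prefix
  D='110' vs B='10': no prefix
  D='110' vs G='111': no prefix
  G='111' vs C='0': no prefix
  G='111' vs B='10': no prefix
  G='111' vs D='110': no prefix
No violation found over all pairs.

YES -- this is a valid prefix code. No codeword is a prefix of any other codeword.


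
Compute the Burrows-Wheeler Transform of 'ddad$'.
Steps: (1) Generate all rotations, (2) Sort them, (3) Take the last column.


Rotations (sorted):
  0: $ddad -> last char: d
  1: ad$dd -> last char: d
  2: d$dda -> last char: a
  3: dad$d -> last char: d
  4: ddad$ -> last char: $


BWT = ddad$


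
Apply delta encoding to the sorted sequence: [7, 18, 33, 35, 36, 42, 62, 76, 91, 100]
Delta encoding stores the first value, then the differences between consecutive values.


First value: 7
Deltas:
  18 - 7 = 11
  33 - 18 = 15
  35 - 33 = 2
  36 - 35 = 1
  42 - 36 = 6
  62 - 42 = 20
  76 - 62 = 14
  91 - 76 = 15
  100 - 91 = 9


Delta encoded: [7, 11, 15, 2, 1, 6, 20, 14, 15, 9]


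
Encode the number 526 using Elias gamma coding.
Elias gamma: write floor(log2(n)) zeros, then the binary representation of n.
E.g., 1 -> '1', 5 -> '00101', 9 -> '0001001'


num_bits = floor(log2(526)) + 1 = 10
leading_zeros = num_bits - 1 = 9
binary(526) = 1000001110

Elias gamma(526) = '000000000' + '1000001110' = 0000000001000001110 (19 bits)


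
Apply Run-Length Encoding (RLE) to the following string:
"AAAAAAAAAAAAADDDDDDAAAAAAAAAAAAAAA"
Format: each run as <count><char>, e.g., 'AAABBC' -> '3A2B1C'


Scanning runs left to right:
  i=0: run of 'A' x 13 -> '13A'
  i=13: run of 'D' x 6 -> '6D'
  i=19: run of 'A' x 15 -> '15A'

RLE = 13A6D15A


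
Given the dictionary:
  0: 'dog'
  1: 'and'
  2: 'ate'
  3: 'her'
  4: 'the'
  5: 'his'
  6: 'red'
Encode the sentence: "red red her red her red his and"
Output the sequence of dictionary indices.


Look up each word in the dictionary:
  'red' -> 6
  'red' -> 6
  'her' -> 3
  'red' -> 6
  'her' -> 3
  'red' -> 6
  'his' -> 5
  'and' -> 1

Encoded: [6, 6, 3, 6, 3, 6, 5, 1]


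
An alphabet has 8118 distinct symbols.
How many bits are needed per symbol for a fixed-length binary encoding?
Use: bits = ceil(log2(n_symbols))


log2(8118) = 12.9869
Bracket: 2^12 = 4096 < 8118 <= 2^13 = 8192
So ceil(log2(8118)) = 13

bits = ceil(log2(8118)) = ceil(12.9869) = 13 bits


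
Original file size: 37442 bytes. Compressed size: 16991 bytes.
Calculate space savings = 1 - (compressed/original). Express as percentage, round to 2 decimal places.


ratio = compressed/original = 16991/37442 = 0.453795
savings = 1 - ratio = 1 - 0.453795 = 0.546205
as a percentage: 0.546205 * 100 = 54.62%

Space savings = 1 - 16991/37442 = 54.62%


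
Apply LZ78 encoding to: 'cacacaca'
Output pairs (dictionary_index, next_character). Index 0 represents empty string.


LZ78 encoding steps:
Dictionary: {0: ''}
Step 1: w='' (idx 0), next='c' -> output (0, 'c'), add 'c' as idx 1
Step 2: w='' (idx 0), next='a' -> output (0, 'a'), add 'a' as idx 2
Step 3: w='c' (idx 1), next='a' -> output (1, 'a'), add 'ca' as idx 3
Step 4: w='ca' (idx 3), next='c' -> output (3, 'c'), add 'cac' as idx 4
Step 5: w='a' (idx 2), end of input -> output (2, '')


Encoded: [(0, 'c'), (0, 'a'), (1, 'a'), (3, 'c'), (2, '')]


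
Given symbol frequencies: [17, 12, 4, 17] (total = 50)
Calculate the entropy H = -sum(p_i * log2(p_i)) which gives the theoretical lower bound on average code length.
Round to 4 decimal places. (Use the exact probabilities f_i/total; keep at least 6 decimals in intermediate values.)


Per-symbol terms -p_i * log2(p_i) with p_i = f_i/50:
  p = 17/50 = 0.340000: log2(p) = -1.556393, -p*log2(p) = 0.529174
  p = 12/50 = 0.240000: log2(p) = -2.058894, -p*log2(p) = 0.494134
  p = 4/50 = 0.080000: log2(p) = -3.643856, -p*log2(p) = 0.291508
  p = 17/50 = 0.340000: log2(p) = -1.556393, -p*log2(p) = 0.529174
H = 0.529174 + 0.494134 + 0.291508 + 0.529174 = 1.843990

H = 1.844 bits/symbol


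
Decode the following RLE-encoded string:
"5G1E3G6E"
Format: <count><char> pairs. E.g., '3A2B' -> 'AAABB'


Expanding each <count><char> pair:
  5G -> 'GGGGG'
  1E -> 'E'
  3G -> 'GGG'
  6E -> 'EEEEEE'

Decoded = GGGGGEGGGEEEEEE


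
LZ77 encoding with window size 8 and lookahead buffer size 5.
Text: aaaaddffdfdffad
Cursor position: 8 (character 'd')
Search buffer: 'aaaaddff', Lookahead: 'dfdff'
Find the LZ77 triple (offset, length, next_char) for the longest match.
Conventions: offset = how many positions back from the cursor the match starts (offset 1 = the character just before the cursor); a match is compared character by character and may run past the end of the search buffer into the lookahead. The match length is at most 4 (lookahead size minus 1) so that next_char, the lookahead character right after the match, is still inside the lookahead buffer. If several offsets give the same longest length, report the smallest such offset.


Try each offset into the search buffer:
  offset=1 (pos 7, char 'f'): match length 0
  offset=2 (pos 6, char 'f'): match length 0
  offset=3 (pos 5, char 'd'): match length 2
  offset=4 (pos 4, char 'd'): match length 1
  offset=5 (pos 3, char 'a'): match length 0
  offset=6 (pos 2, char 'a'): match length 0
  offset=7 (pos 1, char 'a'): match length 0
  offset=8 (pos 0, char 'a'): match length 0
Longest match has length 2 at offset 3.
next_char = character at position 8 + 2 = 10 -> 'd'

Best match: offset=3, length=2 (matching 'df' starting at position 5)
LZ77 triple: (3, 2, 'd')


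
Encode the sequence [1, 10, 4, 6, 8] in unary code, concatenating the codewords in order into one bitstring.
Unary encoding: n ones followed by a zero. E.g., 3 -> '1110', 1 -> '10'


Encode each number as n ones followed by a terminating 0:
  1 -> 10 (2 bits)
  10 -> 11111111110 (11 bits)
  4 -> 11110 (5 bits)
  6 -> 1111110 (7 bits)
  8 -> 111111110 (9 bits)
Total length = 2 + 11 + 5 + 7 + 9 = 34 bits.

Unary([1, 10, 4, 6, 8]) = 1011111111110111101111110111111110 (34 bits)


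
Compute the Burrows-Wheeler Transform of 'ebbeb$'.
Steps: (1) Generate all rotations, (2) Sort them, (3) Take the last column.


Rotations (sorted):
  0: $ebbeb -> last char: b
  1: b$ebbe -> last char: e
  2: bbeb$e -> last char: e
  3: beb$eb -> last char: b
  4: eb$ebb -> last char: b
  5: ebbeb$ -> last char: $


BWT = beebb$


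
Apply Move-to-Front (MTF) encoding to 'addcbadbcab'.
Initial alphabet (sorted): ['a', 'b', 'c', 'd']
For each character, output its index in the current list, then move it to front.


MTF encoding:
'a': index 0 in ['a', 'b', 'c', 'd'] -> ['a', 'b', 'c', 'd']
'd': index 3 in ['a', 'b', 'c', 'd'] -> ['d', 'a', 'b', 'c']
'd': index 0 in ['d', 'a', 'b', 'c'] -> ['d', 'a', 'b', 'c']
'c': index 3 in ['d', 'a', 'b', 'c'] -> ['c', 'd', 'a', 'b']
'b': index 3 in ['c', 'd', 'a', 'b'] -> ['b', 'c', 'd', 'a']
'a': index 3 in ['b', 'c', 'd', 'a'] -> ['a', 'b', 'c', 'd']
'd': index 3 in ['a', 'b', 'c', 'd'] -> ['d', 'a', 'b', 'c']
'b': index 2 in ['d', 'a', 'b', 'c'] -> ['b', 'd', 'a', 'c']
'c': index 3 in ['b', 'd', 'a', 'c'] -> ['c', 'b', 'd', 'a']
'a': index 3 in ['c', 'b', 'd', 'a'] -> ['a', 'c', 'b', 'd']
'b': index 2 in ['a', 'c', 'b', 'd'] -> ['b', 'a', 'c', 'd']


Output: [0, 3, 0, 3, 3, 3, 3, 2, 3, 3, 2]


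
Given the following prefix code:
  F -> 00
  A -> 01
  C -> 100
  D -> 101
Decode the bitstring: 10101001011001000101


Decoding step by step:
Bits 101 -> D
Bits 01 -> A
Bits 00 -> F
Bits 101 -> D
Bits 100 -> C
Bits 100 -> C
Bits 01 -> A
Bits 01 -> A


Decoded message: DAFDCCAA


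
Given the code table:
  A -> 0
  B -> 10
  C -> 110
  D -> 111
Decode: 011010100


Decoding:
0 -> A
110 -> C
10 -> B
10 -> B
0 -> A


Result: ACBBA


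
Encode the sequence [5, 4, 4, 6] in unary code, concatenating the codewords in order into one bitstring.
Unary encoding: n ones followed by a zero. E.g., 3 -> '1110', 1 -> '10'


Encode each number as n ones followed by a terminating 0:
  5 -> 111110 (6 bits)
  4 -> 11110 (5 bits)
  4 -> 11110 (5 bits)
  6 -> 1111110 (7 bits)
Total length = 6 + 5 + 5 + 7 = 23 bits.

Unary([5, 4, 4, 6]) = 11111011110111101111110 (23 bits)


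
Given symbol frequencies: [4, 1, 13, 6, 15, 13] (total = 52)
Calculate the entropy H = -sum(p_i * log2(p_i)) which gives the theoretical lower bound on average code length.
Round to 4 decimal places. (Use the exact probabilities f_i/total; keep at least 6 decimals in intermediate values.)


Per-symbol terms -p_i * log2(p_i) with p_i = f_i/52:
  p = 4/52 = 0.076923: log2(p) = -3.700440, -p*log2(p) = 0.284649
  p = 1/52 = 0.019231: log2(p) = -5.700440, -p*log2(p) = 0.109624
  p = 13/52 = 0.250000: log2(p) = -2.000000, -p*log2(p) = 0.500000
  p = 6/52 = 0.115385: log2(p) = -3.115477, -p*log2(p) = 0.359478
  p = 15/52 = 0.288462: log2(p) = -1.793549, -p*log2(p) = 0.517370
  p = 13/52 = 0.250000: log2(p) = -2.000000, -p*log2(p) = 0.500000
H = 0.284649 + 0.109624 + 0.500000 + 0.359478 + 0.517370 + 0.500000 = 2.271121

H = 2.2711 bits/symbol


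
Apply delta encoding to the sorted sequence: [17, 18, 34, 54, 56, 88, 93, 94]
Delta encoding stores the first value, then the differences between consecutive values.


First value: 17
Deltas:
  18 - 17 = 1
  34 - 18 = 16
  54 - 34 = 20
  56 - 54 = 2
  88 - 56 = 32
  93 - 88 = 5
  94 - 93 = 1


Delta encoded: [17, 1, 16, 20, 2, 32, 5, 1]


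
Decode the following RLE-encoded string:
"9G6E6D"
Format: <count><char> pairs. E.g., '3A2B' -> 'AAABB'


Expanding each <count><char> pair:
  9G -> 'GGGGGGGGG'
  6E -> 'EEEEEE'
  6D -> 'DDDDDD'

Decoded = GGGGGGGGGEEEEEEDDDDDD


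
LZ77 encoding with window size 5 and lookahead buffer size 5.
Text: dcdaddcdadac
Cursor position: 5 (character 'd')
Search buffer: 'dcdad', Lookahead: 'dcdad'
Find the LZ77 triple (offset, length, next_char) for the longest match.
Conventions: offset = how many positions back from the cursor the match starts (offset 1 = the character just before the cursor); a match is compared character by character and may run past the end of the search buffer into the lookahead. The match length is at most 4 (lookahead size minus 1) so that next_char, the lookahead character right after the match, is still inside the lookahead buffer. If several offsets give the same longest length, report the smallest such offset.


Try each offset into the search buffer:
  offset=1 (pos 4, char 'd'): match length 1
  offset=2 (pos 3, char 'a'): match length 0
  offset=3 (pos 2, char 'd'): match length 1
  offset=4 (pos 1, char 'c'): match length 0
  offset=5 (pos 0, char 'd'): match length 4
Longest match has length 4 at offset 5.
next_char = character at position 5 + 4 = 9 -> 'd'

Best match: offset=5, length=4 (matching 'dcda' starting at position 0)
LZ77 triple: (5, 4, 'd')
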